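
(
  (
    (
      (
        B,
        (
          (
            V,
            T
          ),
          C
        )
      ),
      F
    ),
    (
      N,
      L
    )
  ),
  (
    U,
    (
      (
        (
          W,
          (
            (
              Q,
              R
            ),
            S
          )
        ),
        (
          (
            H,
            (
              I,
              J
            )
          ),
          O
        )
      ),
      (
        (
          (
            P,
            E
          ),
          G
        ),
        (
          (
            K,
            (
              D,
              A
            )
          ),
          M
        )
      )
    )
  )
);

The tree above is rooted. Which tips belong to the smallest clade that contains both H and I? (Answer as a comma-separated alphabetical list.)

H, I, J

Tracing H: it sits inside (H,(I,J)).
Tracing I: it sits inside (I,J).
The smallest clade enclosing both is (H,(I,J)); the answer is its 3 terminal taxa in alphabetical order.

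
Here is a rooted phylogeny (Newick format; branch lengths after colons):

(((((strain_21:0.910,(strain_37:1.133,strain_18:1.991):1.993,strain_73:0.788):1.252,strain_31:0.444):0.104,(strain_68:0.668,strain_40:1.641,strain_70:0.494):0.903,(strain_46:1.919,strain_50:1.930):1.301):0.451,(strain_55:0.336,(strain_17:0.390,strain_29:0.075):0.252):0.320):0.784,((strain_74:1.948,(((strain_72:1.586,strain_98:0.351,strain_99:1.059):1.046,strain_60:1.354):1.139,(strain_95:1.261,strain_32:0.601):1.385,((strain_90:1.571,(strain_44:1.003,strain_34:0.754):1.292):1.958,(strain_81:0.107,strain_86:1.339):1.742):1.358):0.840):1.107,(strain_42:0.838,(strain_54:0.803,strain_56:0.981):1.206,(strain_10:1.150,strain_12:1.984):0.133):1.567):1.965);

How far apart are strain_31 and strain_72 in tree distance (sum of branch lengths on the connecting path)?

The path runs strain_31 → … → MRCA → … → strain_72; the MRCA is the root of the tree.
Branch lengths along that path: 0.444 + 0.104 + 0.451 + 0.784 + 1.965 + 1.107 + 0.840 + 1.139 + 1.046 + 1.586 = 9.466.

9.466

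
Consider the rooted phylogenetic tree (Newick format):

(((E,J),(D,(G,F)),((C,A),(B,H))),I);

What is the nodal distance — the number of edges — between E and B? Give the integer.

The MRCA of E and B is the node subtending ((E,J),(D,(G,F)),((C,A),(B,H))).
From E up to that node: 2 branches. From B up to the same node: 3 branches. Total: 2 + 3 = 5.

5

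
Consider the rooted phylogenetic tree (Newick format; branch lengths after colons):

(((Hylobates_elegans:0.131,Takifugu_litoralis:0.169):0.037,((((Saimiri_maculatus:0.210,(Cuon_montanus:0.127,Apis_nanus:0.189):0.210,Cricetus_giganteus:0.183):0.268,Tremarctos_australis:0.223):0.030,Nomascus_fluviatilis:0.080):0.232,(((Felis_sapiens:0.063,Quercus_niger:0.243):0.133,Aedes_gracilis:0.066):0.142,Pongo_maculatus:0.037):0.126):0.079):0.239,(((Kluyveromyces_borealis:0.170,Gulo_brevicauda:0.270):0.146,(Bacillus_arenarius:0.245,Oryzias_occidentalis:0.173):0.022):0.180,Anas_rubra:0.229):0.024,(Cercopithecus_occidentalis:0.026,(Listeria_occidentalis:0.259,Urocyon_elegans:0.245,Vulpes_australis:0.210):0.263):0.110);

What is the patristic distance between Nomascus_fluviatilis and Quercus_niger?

0.956

The path runs Nomascus_fluviatilis → … → MRCA → … → Quercus_niger; the MRCA is the node subtending ((((Saimiri_maculatus,(Cuon_montanus,Apis_nanus),Cricetus_giganteus),Tremarctos_australis),Nomascus_fluviatilis),(((Felis_sapiens,Quercus_niger),Aedes_gracilis),Pongo_maculatus)).
Branch lengths along that path: 0.080 + 0.232 + 0.126 + 0.142 + 0.133 + 0.243 = 0.956.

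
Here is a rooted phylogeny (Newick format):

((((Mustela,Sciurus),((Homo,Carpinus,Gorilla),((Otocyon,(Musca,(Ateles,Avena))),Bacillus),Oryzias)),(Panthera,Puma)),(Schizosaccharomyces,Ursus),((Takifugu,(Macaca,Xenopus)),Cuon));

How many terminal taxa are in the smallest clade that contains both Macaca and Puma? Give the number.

19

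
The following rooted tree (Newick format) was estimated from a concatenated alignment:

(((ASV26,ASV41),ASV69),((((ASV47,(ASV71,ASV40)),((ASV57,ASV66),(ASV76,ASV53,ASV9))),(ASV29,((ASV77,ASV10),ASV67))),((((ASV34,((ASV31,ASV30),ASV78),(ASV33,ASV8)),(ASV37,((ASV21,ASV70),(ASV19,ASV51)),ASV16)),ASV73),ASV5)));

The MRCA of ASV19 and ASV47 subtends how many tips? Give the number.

26

The MRCA of ASV19 and ASV47 is the node subtending ((((ASV47,(ASV71,ASV40)),((ASV57,ASV66),(ASV76,ASV53,ASV9))),(ASV29,((ASV77,ASV10),ASV67))),((((ASV34,((ASV31,ASV30),ASV78),(ASV33,ASV8)),(ASV37,((ASV21,ASV70),(ASV19,ASV51)),ASV16)),ASV73),ASV5)).
That clade contains 26 terminal taxa: ASV10, ASV16, ASV19, ASV21, ASV29, ASV30, ASV31, ASV33, ASV34, ASV37, ASV40, ASV47, ASV5, ASV51, ASV53, ASV57, ASV66, ASV67, ASV70, ASV71, ASV73, ASV76, ASV77, ASV78, ASV8, ASV9.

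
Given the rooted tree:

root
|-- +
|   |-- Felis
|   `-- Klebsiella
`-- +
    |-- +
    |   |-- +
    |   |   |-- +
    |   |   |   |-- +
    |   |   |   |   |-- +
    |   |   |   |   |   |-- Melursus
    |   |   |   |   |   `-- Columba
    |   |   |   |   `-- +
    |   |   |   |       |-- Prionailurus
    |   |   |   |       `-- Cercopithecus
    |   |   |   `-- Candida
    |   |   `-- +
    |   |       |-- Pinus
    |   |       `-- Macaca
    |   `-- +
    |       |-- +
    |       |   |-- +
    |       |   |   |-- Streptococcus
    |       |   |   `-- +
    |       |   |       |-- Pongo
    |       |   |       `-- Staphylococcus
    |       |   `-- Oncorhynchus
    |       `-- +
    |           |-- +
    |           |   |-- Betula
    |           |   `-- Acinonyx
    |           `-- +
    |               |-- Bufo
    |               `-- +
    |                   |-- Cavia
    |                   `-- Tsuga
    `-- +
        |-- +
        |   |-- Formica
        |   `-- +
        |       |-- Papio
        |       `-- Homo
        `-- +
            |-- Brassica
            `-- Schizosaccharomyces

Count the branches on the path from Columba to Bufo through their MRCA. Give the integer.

9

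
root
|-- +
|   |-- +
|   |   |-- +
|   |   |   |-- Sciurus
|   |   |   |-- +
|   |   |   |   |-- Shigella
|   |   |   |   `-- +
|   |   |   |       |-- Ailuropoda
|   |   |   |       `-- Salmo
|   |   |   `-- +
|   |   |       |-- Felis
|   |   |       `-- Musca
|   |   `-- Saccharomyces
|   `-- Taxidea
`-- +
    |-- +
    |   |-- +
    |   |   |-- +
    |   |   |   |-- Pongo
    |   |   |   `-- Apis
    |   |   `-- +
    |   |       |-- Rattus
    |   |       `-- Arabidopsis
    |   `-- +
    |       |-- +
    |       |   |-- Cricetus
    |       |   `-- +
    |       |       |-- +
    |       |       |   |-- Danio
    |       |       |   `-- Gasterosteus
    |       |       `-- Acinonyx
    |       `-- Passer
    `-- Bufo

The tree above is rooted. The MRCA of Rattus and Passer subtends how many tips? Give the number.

The MRCA of Rattus and Passer is the node subtending (((Pongo,Apis),(Rattus,Arabidopsis)),((Cricetus,((Danio,Gasterosteus),Acinonyx)),Passer)).
That clade contains 9 terminal taxa: Acinonyx, Apis, Arabidopsis, Cricetus, Danio, Gasterosteus, Passer, Pongo, Rattus.

9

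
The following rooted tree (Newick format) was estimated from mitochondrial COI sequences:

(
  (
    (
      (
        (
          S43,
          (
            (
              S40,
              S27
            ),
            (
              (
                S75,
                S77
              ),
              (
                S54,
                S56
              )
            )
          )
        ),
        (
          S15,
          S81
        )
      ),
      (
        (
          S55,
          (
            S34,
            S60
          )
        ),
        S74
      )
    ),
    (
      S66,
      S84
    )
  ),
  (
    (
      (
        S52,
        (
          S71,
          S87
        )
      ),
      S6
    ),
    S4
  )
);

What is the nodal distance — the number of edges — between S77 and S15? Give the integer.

The MRCA of S77 and S15 is the node subtending ((S43,((S40,S27),((S75,S77),(S54,S56)))),(S15,S81)).
From S77 up to that node: 5 branches. From S15 up to the same node: 2 branches. Total: 5 + 2 = 7.

7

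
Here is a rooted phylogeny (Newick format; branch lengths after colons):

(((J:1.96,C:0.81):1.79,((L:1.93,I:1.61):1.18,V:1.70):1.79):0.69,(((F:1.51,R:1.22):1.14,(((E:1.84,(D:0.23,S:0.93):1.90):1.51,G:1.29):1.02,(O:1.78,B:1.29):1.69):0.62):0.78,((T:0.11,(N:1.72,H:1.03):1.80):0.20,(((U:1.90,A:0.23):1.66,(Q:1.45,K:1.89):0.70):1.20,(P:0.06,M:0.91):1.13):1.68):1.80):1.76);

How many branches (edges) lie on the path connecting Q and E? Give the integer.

10

The MRCA of Q and E is the node subtending (((F,R),(((E,(D,S)),G),(O,B))),((T,(N,H)),(((U,A),(Q,K)),(P,M)))).
From Q up to that node: 5 branches. From E up to the same node: 5 branches. Total: 5 + 5 = 10.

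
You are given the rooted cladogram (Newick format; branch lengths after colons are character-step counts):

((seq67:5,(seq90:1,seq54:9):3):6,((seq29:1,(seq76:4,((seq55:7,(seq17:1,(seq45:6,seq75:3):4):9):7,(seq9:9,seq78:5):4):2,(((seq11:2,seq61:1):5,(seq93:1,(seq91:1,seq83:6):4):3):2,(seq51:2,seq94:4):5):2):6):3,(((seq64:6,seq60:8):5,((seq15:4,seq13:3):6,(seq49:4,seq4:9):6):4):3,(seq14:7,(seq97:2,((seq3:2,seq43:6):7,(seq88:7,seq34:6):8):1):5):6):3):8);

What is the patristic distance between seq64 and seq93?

The path runs seq64 → … → MRCA → … → seq93; the MRCA is the node subtending ((seq29,(seq76,((seq55,(seq17,(seq45,seq75))),(seq9,seq78)),(((seq11,seq61),(seq93,(seq91,seq83))),(seq51,seq94)))),(((seq64,seq60),((seq15,seq13),(seq49,seq4))),(seq14,(seq97,((seq3,seq43),(seq88,seq34)))))).
Branch lengths along that path: 6 + 5 + 3 + 3 + 3 + 6 + 2 + 2 + 3 + 1 = 34.

34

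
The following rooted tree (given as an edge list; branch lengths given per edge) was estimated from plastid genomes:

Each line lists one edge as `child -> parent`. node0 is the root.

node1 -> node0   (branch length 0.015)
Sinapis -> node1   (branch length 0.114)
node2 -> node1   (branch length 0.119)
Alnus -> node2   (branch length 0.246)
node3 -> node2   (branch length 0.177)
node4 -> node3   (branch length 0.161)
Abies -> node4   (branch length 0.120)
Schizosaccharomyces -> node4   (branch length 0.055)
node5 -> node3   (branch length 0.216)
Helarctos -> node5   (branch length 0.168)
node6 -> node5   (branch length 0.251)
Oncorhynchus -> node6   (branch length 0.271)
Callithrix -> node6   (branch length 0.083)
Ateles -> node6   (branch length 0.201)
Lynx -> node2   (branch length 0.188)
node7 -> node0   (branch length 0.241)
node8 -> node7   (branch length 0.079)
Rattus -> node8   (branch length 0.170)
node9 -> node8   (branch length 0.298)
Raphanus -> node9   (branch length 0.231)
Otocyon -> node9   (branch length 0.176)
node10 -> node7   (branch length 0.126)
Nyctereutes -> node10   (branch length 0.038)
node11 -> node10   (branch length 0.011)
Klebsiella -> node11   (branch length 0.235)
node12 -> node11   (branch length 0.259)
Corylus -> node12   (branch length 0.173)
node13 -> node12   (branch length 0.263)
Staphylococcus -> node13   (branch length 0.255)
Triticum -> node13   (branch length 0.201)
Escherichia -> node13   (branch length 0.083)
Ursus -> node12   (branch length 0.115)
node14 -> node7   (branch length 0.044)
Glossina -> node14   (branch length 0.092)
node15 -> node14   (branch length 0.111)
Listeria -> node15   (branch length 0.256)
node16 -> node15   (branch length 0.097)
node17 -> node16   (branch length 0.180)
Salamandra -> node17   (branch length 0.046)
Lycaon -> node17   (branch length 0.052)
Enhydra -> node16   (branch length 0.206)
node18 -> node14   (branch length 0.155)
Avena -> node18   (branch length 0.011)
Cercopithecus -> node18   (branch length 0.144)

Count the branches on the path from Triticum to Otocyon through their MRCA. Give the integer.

The MRCA of Triticum and Otocyon is the node subtending ((Rattus,(Raphanus,Otocyon)),(Nyctereutes,(Klebsiella,(Corylus,(Staphylococcus,Triticum,Escherichia),Ursus))),(Glossina,(Listeria,((Salamandra,Lycaon),Enhydra)),(Avena,Cercopithecus))).
From Triticum up to that node: 5 branches. From Otocyon up to the same node: 3 branches. Total: 5 + 3 = 8.

8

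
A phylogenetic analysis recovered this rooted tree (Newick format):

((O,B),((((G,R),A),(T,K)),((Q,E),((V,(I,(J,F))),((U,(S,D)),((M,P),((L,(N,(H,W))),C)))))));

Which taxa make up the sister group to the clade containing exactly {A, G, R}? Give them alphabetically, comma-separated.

K, T

The clade containing exactly {A, G, R} attaches to the tree at the node subtending (((G,R),A),(T,K)).
The other lineage descending from that same node — the sister group — is (T,K); its 2 tips in alphabetical order are the answer.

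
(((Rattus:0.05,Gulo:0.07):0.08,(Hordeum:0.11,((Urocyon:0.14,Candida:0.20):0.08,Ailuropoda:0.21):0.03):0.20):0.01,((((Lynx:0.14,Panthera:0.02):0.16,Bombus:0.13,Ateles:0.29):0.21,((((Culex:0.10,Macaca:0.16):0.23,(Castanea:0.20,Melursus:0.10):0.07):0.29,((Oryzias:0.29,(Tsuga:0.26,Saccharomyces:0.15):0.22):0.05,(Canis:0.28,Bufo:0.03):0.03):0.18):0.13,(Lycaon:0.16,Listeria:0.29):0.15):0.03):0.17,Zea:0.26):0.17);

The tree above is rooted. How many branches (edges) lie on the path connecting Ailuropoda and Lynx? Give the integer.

9

The MRCA of Ailuropoda and Lynx is the root of the tree.
From Ailuropoda up to that node: 4 branches. From Lynx up to the same node: 5 branches. Total: 4 + 5 = 9.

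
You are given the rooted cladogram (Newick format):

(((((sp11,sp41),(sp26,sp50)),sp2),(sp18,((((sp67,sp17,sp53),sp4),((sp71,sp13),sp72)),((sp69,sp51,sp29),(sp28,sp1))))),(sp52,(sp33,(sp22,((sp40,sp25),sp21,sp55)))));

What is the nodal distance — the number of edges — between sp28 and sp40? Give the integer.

12

The MRCA of sp28 and sp40 is the root of the tree.
From sp28 up to that node: 6 branches. From sp40 up to the same node: 6 branches. Total: 6 + 6 = 12.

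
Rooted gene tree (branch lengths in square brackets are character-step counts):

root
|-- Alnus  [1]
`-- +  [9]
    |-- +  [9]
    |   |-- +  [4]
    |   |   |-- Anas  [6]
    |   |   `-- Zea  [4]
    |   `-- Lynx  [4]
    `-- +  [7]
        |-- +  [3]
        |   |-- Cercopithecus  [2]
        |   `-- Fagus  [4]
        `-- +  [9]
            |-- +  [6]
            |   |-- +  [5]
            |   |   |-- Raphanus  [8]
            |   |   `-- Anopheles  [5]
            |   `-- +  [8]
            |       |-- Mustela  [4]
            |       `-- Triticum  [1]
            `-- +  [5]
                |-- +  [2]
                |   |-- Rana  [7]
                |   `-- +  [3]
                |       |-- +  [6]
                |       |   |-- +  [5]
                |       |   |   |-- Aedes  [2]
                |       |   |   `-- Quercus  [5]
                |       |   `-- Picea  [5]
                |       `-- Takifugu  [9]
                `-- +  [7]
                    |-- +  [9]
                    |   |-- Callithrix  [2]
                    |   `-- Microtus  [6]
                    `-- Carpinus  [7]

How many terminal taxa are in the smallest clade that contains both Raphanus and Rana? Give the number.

The MRCA of Raphanus and Rana is the node subtending (((Raphanus,Anopheles),(Mustela,Triticum)),((Rana,(((Aedes,Quercus),Picea),Takifugu)),((Callithrix,Microtus),Carpinus))).
That clade contains 12 terminal taxa: Aedes, Anopheles, Callithrix, Carpinus, Microtus, Mustela, Picea, Quercus, Rana, Raphanus, Takifugu, Triticum.

12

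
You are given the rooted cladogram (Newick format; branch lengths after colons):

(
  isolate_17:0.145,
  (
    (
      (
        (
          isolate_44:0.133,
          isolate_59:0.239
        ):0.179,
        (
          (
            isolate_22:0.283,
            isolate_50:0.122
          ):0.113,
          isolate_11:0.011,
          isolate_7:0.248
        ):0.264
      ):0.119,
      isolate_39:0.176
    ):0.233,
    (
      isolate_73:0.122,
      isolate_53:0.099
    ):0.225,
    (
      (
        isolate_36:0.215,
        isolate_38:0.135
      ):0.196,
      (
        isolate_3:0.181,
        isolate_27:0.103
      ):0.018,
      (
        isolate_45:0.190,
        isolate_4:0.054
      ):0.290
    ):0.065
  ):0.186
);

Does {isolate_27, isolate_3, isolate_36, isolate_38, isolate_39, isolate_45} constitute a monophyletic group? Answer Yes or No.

The MRCA of the listed taxa subtends ((((isolate_44,isolate_59),((isolate_22,isolate_50),isolate_11,isolate_7)),isolate_39),(isolate_73,isolate_53),((isolate_36,isolate_38),(isolate_3,isolate_27),(isolate_45,isolate_4))).
That clade also contains isolate_11, isolate_22, isolate_4, isolate_44, isolate_50, isolate_53, isolate_59, isolate_7, isolate_73, which are not in the proposed group, so the group is not monophyletic.

No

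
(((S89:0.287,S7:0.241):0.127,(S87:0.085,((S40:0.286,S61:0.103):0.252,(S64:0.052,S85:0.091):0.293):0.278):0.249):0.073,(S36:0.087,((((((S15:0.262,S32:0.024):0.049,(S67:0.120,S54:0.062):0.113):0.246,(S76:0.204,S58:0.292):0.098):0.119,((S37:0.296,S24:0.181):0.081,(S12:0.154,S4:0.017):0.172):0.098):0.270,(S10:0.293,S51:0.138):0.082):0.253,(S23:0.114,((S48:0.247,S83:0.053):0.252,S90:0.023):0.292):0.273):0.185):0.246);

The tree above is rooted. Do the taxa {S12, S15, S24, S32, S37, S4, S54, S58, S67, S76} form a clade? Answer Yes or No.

Yes

The most recent common ancestor of these taxa subtends ((((S15,S32),(S67,S54)),(S76,S58)),((S37,S24),(S12,S4))).
That clade has exactly 10 tips — every listed taxon and nothing else — so the group is monophyletic.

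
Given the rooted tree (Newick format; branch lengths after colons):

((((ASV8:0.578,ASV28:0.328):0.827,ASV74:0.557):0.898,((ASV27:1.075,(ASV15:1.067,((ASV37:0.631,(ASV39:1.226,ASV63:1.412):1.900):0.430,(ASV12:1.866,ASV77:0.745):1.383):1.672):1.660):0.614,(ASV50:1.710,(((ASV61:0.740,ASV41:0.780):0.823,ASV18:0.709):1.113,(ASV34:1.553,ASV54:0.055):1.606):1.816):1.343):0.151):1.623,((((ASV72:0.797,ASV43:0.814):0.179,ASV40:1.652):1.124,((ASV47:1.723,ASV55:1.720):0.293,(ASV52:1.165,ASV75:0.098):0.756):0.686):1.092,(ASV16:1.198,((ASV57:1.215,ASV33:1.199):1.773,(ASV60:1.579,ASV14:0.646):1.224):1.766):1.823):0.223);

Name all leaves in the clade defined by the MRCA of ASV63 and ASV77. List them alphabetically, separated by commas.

ASV12, ASV37, ASV39, ASV63, ASV77

Tracing ASV63: it sits inside (ASV39,ASV63).
Tracing ASV77: it sits inside (ASV12,ASV77).
The smallest clade enclosing both is ((ASV37,(ASV39,ASV63)),(ASV12,ASV77)); the answer is its 5 terminal taxa in alphabetical order.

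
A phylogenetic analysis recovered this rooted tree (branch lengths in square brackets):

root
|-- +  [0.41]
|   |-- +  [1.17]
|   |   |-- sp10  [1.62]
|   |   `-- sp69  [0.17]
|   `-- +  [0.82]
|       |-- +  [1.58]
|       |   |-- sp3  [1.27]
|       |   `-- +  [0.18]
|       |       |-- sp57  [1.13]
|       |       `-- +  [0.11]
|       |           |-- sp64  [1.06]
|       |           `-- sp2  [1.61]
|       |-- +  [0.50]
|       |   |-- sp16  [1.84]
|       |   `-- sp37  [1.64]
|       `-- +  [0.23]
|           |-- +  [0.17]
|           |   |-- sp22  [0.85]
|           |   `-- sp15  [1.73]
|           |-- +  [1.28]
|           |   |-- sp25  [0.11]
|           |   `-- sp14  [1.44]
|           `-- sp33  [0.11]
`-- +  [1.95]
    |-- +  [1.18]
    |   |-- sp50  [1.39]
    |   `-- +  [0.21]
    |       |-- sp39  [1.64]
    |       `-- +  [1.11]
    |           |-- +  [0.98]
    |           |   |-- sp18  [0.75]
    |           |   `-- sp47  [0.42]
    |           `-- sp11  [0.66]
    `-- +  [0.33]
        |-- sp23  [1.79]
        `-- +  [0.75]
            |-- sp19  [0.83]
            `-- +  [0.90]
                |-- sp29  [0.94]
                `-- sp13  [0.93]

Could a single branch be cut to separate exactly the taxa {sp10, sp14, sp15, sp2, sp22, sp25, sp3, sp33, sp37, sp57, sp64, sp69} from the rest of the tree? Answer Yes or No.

The MRCA of the listed taxa subtends ((sp10,sp69),((sp3,(sp57,(sp64,sp2))),(sp16,sp37),((sp22,sp15),(sp25,sp14),sp33))).
That clade also contains sp16, which is not in the proposed group, so the group is not monophyletic.

No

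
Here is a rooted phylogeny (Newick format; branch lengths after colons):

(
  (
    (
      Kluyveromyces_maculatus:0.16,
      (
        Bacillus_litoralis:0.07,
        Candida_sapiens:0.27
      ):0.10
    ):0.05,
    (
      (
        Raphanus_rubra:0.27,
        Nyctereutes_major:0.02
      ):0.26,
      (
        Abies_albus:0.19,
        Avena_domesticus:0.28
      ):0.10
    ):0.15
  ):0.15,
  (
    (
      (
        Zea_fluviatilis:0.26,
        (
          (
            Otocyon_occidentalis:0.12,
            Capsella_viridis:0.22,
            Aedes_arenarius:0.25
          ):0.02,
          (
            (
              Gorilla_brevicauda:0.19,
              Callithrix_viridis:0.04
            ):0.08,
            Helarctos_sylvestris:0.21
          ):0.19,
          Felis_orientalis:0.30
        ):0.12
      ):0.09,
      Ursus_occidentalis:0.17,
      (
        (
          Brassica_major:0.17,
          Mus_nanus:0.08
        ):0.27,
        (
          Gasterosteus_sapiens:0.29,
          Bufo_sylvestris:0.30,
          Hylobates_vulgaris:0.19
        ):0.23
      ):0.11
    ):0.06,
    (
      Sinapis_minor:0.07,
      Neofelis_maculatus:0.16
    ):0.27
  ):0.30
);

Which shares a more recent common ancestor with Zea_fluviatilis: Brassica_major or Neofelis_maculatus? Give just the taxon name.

The MRCA of Zea_fluviatilis and Brassica_major subtends ((Zea_fluviatilis,((Otocyon_occidentalis,Capsella_viridis,Aedes_arenarius),((Gorilla_brevicauda,Callithrix_viridis),Helarctos_sylvestris),Felis_orientalis)),Ursus_occidentalis,((Brassica_major,Mus_nanus),(Gasterosteus_sapiens,Bufo_sylvestris,Hylobates_vulgaris))) (14 taxa).
The MRCA of Zea_fluviatilis and Neofelis_maculatus subtends (((Zea_fluviatilis,((Otocyon_occidentalis,Capsella_viridis,Aedes_arenarius),((Gorilla_brevicauda,Callithrix_viridis),Helarctos_sylvestris),Felis_orientalis)),Ursus_occidentalis,((Brassica_major,Mus_nanus),(Gasterosteus_sapiens,Bufo_sylvestris,Hylobates_vulgaris))),(Sinapis_minor,Neofelis_maculatus)) (16 taxa).
The first is nested inside the second, so Zea_fluviatilis shares a more recent common ancestor with Brassica_major.

Brassica_major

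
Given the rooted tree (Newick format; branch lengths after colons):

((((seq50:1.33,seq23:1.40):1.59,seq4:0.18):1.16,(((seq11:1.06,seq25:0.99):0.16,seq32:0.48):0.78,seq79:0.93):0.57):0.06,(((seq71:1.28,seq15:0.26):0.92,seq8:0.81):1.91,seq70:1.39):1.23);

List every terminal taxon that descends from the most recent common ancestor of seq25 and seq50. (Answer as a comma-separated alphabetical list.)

seq11, seq23, seq25, seq32, seq4, seq50, seq79

Tracing seq25: it sits inside (seq11,seq25).
Tracing seq50: it sits inside (seq50,seq23).
The smallest clade enclosing both is (((seq50,seq23),seq4),(((seq11,seq25),seq32),seq79)); the answer is its 7 terminal taxa in alphabetical order.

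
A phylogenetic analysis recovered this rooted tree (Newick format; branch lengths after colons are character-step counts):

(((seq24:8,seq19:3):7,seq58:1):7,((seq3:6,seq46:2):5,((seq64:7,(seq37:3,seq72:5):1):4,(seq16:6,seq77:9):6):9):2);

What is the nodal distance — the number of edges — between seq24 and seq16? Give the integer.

The MRCA of seq24 and seq16 is the root of the tree.
From seq24 up to that node: 3 branches. From seq16 up to the same node: 4 branches. Total: 3 + 4 = 7.

7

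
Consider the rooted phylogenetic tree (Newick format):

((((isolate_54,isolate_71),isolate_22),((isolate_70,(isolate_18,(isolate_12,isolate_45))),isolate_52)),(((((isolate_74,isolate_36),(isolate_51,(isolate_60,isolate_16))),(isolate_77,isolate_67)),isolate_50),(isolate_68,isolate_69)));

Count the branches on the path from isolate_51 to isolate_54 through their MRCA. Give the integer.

The MRCA of isolate_51 and isolate_54 is the root of the tree.
From isolate_51 up to that node: 6 branches. From isolate_54 up to the same node: 4 branches. Total: 6 + 4 = 10.

10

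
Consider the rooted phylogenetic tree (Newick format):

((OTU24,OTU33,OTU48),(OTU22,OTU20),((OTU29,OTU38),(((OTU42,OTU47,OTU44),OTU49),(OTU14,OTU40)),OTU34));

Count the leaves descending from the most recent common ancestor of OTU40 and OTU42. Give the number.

6

The MRCA of OTU40 and OTU42 is the node subtending (((OTU42,OTU47,OTU44),OTU49),(OTU14,OTU40)).
That clade contains 6 terminal taxa: OTU14, OTU40, OTU42, OTU44, OTU47, OTU49.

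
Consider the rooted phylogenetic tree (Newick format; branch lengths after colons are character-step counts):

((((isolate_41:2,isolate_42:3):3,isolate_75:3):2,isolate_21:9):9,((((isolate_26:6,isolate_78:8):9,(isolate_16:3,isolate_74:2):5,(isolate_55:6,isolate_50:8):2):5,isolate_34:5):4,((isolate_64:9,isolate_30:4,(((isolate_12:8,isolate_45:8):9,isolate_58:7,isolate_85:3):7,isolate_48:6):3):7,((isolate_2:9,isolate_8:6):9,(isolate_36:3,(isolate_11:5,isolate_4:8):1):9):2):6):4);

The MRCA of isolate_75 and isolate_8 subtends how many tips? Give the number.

23

The MRCA of isolate_75 and isolate_8 is the root, so the clade is the entire tree.
That clade contains 23 terminal taxa: isolate_11, isolate_12, isolate_16, isolate_2, isolate_21, isolate_26, isolate_30, isolate_34, isolate_36, isolate_4, isolate_41, isolate_42, isolate_45, isolate_48, isolate_50, isolate_55, isolate_58, isolate_64, isolate_74, isolate_75, isolate_78, isolate_8, isolate_85.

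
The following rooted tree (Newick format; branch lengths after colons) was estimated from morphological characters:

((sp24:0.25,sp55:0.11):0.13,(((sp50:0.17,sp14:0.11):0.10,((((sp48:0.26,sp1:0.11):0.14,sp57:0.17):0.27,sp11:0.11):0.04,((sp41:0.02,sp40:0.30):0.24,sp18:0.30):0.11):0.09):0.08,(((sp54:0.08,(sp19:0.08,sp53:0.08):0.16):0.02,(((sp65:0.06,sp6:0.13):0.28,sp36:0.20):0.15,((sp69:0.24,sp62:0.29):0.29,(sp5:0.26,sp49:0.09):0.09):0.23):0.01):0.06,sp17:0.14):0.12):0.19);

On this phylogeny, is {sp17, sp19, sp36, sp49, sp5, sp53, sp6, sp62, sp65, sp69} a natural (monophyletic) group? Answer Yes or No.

The MRCA of the listed taxa subtends (((sp54,(sp19,sp53)),(((sp65,sp6),sp36),((sp69,sp62),(sp5,sp49)))),sp17).
That clade also contains sp54, which is not in the proposed group, so the group is not monophyletic.

No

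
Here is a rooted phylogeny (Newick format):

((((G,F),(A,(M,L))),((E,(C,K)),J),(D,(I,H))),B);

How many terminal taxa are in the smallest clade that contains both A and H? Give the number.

12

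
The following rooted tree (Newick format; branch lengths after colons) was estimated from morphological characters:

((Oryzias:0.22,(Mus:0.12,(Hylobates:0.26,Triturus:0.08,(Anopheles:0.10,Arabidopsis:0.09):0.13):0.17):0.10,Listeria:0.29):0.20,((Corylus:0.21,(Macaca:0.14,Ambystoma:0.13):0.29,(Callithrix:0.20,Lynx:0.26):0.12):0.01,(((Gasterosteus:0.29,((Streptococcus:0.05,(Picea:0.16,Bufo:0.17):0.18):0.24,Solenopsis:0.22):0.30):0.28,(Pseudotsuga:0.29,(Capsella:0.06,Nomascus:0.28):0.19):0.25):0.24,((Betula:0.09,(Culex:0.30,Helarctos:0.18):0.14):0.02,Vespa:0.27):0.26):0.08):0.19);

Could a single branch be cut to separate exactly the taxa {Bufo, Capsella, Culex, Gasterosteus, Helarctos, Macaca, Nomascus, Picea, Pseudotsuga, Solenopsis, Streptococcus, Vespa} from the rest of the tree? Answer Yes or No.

No

The MRCA of the listed taxa subtends ((Corylus,(Macaca,Ambystoma),(Callithrix,Lynx)),(((Gasterosteus,((Streptococcus,(Picea,Bufo)),Solenopsis)),(Pseudotsuga,(Capsella,Nomascus))),((Betula,(Culex,Helarctos)),Vespa))).
That clade also contains Ambystoma, Betula, Callithrix, Corylus, Lynx, which are not in the proposed group, so the group is not monophyletic.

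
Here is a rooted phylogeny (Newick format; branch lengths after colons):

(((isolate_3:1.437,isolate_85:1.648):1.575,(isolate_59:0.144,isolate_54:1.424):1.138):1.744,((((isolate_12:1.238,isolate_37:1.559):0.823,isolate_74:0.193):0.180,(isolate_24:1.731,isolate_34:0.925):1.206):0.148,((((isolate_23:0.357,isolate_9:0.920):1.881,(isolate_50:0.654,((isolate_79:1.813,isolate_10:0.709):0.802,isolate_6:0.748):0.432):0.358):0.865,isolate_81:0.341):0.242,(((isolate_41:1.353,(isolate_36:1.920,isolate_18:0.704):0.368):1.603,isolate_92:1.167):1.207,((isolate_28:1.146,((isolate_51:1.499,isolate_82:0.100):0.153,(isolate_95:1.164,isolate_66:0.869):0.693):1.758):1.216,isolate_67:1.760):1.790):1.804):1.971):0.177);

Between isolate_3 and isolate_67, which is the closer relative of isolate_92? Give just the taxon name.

The MRCA of isolate_92 and isolate_67 subtends (((isolate_41,(isolate_36,isolate_18)),isolate_92),((isolate_28,((isolate_51,isolate_82),(isolate_95,isolate_66))),isolate_67)) (10 taxa).
The MRCA of isolate_92 and isolate_3 is the root, subtending the entire tree (26 taxa).
The first is nested inside the second, so isolate_92 shares a more recent common ancestor with isolate_67.

isolate_67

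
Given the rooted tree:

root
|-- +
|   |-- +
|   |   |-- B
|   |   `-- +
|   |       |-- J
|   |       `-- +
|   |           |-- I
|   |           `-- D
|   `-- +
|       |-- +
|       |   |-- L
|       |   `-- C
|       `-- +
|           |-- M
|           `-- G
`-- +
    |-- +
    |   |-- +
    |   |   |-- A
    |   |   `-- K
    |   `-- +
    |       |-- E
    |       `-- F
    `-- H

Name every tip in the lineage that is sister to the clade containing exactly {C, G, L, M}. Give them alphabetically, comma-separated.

B, D, I, J

The clade containing exactly {C, G, L, M} attaches to the tree at the node subtending ((B,(J,(I,D))),((L,C),(M,G))).
The other lineage descending from that same node — the sister group — is (B,(J,(I,D))); its 4 tips in alphabetical order are the answer.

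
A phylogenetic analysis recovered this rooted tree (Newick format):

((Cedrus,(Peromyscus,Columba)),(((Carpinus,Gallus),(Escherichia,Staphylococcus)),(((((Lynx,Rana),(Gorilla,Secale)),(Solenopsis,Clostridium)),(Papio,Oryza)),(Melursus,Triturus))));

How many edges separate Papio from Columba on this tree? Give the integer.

The MRCA of Papio and Columba is the root of the tree.
From Papio up to that node: 5 branches. From Columba up to the same node: 3 branches. Total: 5 + 3 = 8.

8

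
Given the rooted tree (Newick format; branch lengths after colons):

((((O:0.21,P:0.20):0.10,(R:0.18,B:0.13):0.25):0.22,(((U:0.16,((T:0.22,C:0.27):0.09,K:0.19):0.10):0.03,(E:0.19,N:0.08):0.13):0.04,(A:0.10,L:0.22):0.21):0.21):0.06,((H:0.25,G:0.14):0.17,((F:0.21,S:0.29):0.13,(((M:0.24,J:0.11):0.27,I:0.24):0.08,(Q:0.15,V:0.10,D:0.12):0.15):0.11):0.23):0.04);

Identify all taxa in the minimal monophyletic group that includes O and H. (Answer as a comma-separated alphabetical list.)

Tracing O: it sits inside (O,P).
Tracing H: it sits inside (H,G).
The smallest clade enclosing both is the whole tree (their MRCA is the root), so the answer is all 22 tips in alphabetical order.

A, B, C, D, E, F, G, H, I, J, K, L, M, N, O, P, Q, R, S, T, U, V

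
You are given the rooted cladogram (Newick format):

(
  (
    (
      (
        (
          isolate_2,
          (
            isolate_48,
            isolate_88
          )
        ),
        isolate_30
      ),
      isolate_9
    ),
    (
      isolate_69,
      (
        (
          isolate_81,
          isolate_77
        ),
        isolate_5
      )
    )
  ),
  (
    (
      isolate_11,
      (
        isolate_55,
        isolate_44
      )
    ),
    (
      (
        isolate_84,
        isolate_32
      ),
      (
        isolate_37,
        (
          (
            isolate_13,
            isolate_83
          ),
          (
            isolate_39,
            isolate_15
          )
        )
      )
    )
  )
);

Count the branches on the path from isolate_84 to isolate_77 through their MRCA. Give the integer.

9

The MRCA of isolate_84 and isolate_77 is the root of the tree.
From isolate_84 up to that node: 4 branches. From isolate_77 up to the same node: 5 branches. Total: 4 + 5 = 9.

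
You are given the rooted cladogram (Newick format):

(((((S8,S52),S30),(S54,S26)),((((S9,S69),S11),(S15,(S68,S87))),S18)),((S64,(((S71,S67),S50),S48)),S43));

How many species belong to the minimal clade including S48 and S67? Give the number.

The MRCA of S48 and S67 is the node subtending (((S71,S67),S50),S48).
That clade contains 4 terminal taxa: S48, S50, S67, S71.

4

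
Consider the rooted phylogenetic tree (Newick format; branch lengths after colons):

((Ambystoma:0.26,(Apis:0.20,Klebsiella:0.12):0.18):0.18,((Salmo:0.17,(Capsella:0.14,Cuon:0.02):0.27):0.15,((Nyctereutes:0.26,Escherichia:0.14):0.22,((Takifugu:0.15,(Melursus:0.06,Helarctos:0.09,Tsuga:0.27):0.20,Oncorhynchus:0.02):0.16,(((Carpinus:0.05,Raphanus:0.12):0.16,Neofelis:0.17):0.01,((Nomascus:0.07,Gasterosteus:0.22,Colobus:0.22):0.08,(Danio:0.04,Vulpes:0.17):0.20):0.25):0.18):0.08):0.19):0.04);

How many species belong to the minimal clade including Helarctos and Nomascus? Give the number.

13

The MRCA of Helarctos and Nomascus is the node subtending ((Takifugu,(Melursus,Helarctos,Tsuga),Oncorhynchus),(((Carpinus,Raphanus),Neofelis),((Nomascus,Gasterosteus,Colobus),(Danio,Vulpes)))).
That clade contains 13 terminal taxa: Carpinus, Colobus, Danio, Gasterosteus, Helarctos, Melursus, Neofelis, Nomascus, Oncorhynchus, Raphanus, Takifugu, Tsuga, Vulpes.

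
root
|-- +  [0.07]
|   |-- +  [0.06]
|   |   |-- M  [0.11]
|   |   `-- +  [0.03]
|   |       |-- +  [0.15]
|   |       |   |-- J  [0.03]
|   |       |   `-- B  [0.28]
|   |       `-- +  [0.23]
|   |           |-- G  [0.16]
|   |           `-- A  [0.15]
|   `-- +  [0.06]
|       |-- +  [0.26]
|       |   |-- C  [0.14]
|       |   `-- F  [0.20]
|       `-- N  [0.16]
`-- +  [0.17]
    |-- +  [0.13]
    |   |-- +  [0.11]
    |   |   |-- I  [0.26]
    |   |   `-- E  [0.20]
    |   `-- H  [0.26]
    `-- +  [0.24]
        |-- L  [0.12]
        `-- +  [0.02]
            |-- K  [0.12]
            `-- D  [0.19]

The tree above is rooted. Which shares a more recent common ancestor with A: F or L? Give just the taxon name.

The MRCA of A and F subtends ((M,((J,B),(G,A))),((C,F),N)) (8 taxa).
The MRCA of A and L is the root, subtending the entire tree (14 taxa).
The first is nested inside the second, so A shares a more recent common ancestor with F.

F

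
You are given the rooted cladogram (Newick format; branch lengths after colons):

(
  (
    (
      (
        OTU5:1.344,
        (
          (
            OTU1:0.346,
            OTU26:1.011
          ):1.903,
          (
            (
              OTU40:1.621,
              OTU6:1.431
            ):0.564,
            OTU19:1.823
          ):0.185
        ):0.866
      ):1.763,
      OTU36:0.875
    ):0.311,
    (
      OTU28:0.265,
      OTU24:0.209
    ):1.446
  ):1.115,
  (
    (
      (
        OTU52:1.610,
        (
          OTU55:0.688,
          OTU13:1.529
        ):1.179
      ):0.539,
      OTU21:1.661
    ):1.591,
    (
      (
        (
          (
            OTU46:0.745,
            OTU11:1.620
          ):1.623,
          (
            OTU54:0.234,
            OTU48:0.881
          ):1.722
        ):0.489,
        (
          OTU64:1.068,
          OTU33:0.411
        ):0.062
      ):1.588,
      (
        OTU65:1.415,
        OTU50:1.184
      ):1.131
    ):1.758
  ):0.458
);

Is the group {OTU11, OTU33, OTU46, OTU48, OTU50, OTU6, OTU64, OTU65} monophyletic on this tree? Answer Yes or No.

No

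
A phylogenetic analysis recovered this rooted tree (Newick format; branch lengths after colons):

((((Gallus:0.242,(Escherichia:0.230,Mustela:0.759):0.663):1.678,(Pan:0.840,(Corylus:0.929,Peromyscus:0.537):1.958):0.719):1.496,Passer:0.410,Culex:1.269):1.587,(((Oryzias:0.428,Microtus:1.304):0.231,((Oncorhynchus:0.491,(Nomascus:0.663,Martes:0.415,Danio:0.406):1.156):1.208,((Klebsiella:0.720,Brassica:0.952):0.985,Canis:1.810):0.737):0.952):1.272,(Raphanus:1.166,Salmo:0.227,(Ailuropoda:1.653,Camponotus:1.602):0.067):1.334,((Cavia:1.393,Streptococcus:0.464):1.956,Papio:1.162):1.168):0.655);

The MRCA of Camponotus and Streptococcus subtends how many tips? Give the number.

16

The MRCA of Camponotus and Streptococcus is the node subtending (((Oryzias,Microtus),((Oncorhynchus,(Nomascus,Martes,Danio)),((Klebsiella,Brassica),Canis))),(Raphanus,Salmo,(Ailuropoda,Camponotus)),((Cavia,Streptococcus),Papio)).
That clade contains 16 terminal taxa: Ailuropoda, Brassica, Camponotus, Canis, Cavia, Danio, Klebsiella, Martes, Microtus, Nomascus, Oncorhynchus, Oryzias, Papio, Raphanus, Salmo, Streptococcus.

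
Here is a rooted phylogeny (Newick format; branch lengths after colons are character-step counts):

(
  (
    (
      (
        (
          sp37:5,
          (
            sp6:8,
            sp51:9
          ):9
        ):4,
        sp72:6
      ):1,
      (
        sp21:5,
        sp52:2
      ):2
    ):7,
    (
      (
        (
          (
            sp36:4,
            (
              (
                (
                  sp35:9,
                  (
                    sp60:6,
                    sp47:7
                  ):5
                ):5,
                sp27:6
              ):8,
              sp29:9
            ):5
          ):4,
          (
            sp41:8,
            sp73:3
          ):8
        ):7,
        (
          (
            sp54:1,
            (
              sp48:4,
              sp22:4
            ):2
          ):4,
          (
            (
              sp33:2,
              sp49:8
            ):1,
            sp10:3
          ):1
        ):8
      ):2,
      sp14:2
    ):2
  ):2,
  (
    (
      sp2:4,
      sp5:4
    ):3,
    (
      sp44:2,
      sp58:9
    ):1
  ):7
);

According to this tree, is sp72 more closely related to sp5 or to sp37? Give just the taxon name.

The MRCA of sp72 and sp37 subtends ((sp37,(sp6,sp51)),sp72) (4 taxa).
The MRCA of sp72 and sp5 is the root, subtending the entire tree (25 taxa).
The first is nested inside the second, so sp72 shares a more recent common ancestor with sp37.

sp37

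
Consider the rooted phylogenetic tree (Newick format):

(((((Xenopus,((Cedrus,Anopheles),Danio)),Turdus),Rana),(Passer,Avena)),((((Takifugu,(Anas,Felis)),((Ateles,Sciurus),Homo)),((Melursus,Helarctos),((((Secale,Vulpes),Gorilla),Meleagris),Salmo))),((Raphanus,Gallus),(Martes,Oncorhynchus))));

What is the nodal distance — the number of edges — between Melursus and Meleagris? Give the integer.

5

The MRCA of Melursus and Meleagris is the node subtending ((Melursus,Helarctos),((((Secale,Vulpes),Gorilla),Meleagris),Salmo)).
From Melursus up to that node: 2 branches. From Meleagris up to the same node: 3 branches. Total: 2 + 3 = 5.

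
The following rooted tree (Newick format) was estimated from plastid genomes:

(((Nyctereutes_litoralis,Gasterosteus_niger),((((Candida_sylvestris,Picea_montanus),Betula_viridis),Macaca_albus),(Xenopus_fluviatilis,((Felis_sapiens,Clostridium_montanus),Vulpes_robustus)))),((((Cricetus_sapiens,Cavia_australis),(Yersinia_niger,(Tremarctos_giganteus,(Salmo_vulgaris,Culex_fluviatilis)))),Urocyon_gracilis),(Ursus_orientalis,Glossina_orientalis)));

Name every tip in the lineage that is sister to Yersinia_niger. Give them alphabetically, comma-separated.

Yersinia_niger attaches to the tree at the node subtending (Yersinia_niger,(Tremarctos_giganteus,(Salmo_vulgaris,Culex_fluviatilis))).
The other lineage descending from that same node — the sister group — is (Tremarctos_giganteus,(Salmo_vulgaris,Culex_fluviatilis)); its 3 tips in alphabetical order are the answer.

Culex_fluviatilis, Salmo_vulgaris, Tremarctos_giganteus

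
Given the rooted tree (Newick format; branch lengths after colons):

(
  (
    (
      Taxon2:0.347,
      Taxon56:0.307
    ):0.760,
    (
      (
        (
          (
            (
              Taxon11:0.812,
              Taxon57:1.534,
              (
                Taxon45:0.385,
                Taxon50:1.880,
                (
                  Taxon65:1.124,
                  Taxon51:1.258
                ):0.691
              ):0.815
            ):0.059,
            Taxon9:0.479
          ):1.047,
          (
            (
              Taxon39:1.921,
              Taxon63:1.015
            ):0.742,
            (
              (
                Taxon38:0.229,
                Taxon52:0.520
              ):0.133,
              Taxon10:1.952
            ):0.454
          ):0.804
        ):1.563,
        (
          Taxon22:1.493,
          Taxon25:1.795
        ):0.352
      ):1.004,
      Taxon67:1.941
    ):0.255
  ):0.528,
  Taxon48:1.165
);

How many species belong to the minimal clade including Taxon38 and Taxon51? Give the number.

12

The MRCA of Taxon38 and Taxon51 is the node subtending (((Taxon11,Taxon57,(Taxon45,Taxon50,(Taxon65,Taxon51))),Taxon9),((Taxon39,Taxon63),((Taxon38,Taxon52),Taxon10))).
That clade contains 12 terminal taxa: Taxon10, Taxon11, Taxon38, Taxon39, Taxon45, Taxon50, Taxon51, Taxon52, Taxon57, Taxon63, Taxon65, Taxon9.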